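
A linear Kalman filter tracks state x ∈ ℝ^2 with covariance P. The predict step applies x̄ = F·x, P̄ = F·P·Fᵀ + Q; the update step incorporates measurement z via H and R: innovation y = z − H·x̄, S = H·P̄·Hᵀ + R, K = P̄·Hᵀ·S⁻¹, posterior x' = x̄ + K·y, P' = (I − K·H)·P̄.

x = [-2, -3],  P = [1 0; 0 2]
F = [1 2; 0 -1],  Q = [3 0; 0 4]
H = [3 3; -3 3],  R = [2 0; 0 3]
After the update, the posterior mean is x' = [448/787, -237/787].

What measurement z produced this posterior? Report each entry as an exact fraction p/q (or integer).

x̄ = F·x = [-8, 3]
P̄ = F·P·Fᵀ + Q = [12 -4; -4 6]
S = H·P̄·Hᵀ + R = [92 -54; -54 237]
K = P̄·Hᵀ·S⁻¹ = [129/787 -130/787; 507/3148 257/1574]
x' − x̄ = [6744/787, -2598/787] = K·y
y = (KᵀK)⁻¹·Kᵀ·(x' − x̄) = [16, -36]
z = y + H·x̄ = [16, -36] + [-15, 33] = [1, -3]

z = [1, -3]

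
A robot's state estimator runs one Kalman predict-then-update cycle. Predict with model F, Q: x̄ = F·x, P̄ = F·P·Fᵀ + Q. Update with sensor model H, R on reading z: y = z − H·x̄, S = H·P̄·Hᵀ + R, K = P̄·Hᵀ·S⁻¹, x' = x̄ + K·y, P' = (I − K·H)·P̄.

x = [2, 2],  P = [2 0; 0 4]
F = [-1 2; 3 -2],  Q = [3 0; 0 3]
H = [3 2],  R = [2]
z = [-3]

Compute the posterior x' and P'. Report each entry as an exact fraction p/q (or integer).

x̄ = F·x = [2, 2]
P̄ = F·P·Fᵀ + Q = [21 -22; -22 37]
y = z − H·x̄ = [-13]
S = H·P̄·Hᵀ + R = [75]
K = P̄·Hᵀ·S⁻¹ = [19/75; 8/75]
x' = x̄ + K·y = [-97/75, 46/75]
P' = (I − K·H)·P̄ = [1214/75 -1802/75; -1802/75 2711/75]

x' = [-97/75, 46/75]
P' = [1214/75 -1802/75; -1802/75 2711/75]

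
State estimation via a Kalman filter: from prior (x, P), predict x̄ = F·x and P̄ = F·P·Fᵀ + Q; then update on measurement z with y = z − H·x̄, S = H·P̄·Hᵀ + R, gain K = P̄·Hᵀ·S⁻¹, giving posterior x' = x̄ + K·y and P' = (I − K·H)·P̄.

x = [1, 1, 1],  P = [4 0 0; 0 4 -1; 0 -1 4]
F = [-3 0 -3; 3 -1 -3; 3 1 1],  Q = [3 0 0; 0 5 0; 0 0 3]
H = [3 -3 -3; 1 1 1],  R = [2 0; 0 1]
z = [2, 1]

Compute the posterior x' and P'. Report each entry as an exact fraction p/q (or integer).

x̄ = F·x = [-6, -1, 5]
P̄ = F·P·Fᵀ + Q = [75 -3 -45; -3 75 24; -45 24 45]
y = z − H·x̄ = [32, 3]
S = H·P̄·Hᵀ + R = [3053 -279; -279 148]
K = P̄·Hᵀ·S⁻¹ = [62145/374003 185382/374003; -18504/374003 207714/374003; -43920/374003 -22146/374003]
x' = x̄ + K·y = [300768/374003, -342989/374003, 398137/374003]
P' = (I − K·H)·P̄ = [113406/374003 97689/374003 -25713/374003; 97689/374003 2447457/374003 -2337432/374003; -25713/374003 -2337432/374003 2340999/374003]

x' = [300768/374003, -342989/374003, 398137/374003]
P' = [113406/374003 97689/374003 -25713/374003; 97689/374003 2447457/374003 -2337432/374003; -25713/374003 -2337432/374003 2340999/374003]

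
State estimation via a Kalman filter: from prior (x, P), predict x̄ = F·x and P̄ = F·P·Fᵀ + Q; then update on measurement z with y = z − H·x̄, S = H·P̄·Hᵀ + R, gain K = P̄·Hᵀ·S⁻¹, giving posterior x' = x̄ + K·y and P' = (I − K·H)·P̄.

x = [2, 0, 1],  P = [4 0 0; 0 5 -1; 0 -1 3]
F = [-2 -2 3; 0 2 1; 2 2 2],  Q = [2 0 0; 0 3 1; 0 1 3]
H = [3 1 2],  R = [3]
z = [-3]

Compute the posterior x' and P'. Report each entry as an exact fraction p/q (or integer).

x̄ = F·x = [-1, 1, 6]
P̄ = F·P·Fᵀ + Q = [77 -15 -20; -15 22 21; -20 21 43]
y = z − H·x̄ = [-13]
S = H·P̄·Hᵀ + R = [644]
K = P̄·Hᵀ·S⁻¹ = [44/161; 19/644; 47/644]
x' = x̄ + K·y = [-733/161, 397/644, 3253/644]
P' = (I − K·H)·P̄ = [4653/161 -3251/161 -5288/161; -3251/161 13807/644 12631/644; -5288/161 12631/644 25483/644]

x' = [-733/161, 397/644, 3253/644]
P' = [4653/161 -3251/161 -5288/161; -3251/161 13807/644 12631/644; -5288/161 12631/644 25483/644]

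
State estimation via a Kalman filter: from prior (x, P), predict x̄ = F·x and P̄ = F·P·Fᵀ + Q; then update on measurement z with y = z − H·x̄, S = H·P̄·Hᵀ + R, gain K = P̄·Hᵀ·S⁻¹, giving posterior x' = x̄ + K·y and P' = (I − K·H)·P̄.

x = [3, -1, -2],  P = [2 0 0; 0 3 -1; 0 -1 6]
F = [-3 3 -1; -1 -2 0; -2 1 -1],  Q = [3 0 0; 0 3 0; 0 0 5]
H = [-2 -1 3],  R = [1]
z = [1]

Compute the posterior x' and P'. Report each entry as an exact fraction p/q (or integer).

x̄ = F·x = [-10, -1, -5]
P̄ = F·P·Fᵀ + Q = [60 -14 31; -14 17 -4; 31 -4 24]
y = z − H·x̄ = [-5]
S = H·P̄·Hᵀ + R = [70]
K = P̄·Hᵀ·S⁻¹ = [-13/70; -1/70; 1/5]
x' = x̄ + K·y = [-127/14, -13/14, -6]
P' = (I − K·H)·P̄ = [4031/70 -993/70 168/5; -993/70 1189/70 -19/5; 168/5 -19/5 106/5]

x' = [-127/14, -13/14, -6]
P' = [4031/70 -993/70 168/5; -993/70 1189/70 -19/5; 168/5 -19/5 106/5]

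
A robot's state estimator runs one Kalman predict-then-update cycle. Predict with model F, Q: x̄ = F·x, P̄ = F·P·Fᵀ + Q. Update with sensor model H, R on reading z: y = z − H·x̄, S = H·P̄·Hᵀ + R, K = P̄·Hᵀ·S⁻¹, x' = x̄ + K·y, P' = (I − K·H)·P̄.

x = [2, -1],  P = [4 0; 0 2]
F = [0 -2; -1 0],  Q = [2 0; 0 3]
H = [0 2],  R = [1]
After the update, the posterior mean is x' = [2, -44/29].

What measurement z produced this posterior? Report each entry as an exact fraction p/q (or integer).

x̄ = F·x = [2, -2]
P̄ = F·P·Fᵀ + Q = [10 0; 0 7]
S = H·P̄·Hᵀ + R = [29]
K = P̄·Hᵀ·S⁻¹ = [0; 14/29]
x' − x̄ = [0, 14/29] = K·y
y = (KᵀK)⁻¹·Kᵀ·(x' − x̄) = [1]
z = y + H·x̄ = [1] + [-4] = [-3]

z = [-3]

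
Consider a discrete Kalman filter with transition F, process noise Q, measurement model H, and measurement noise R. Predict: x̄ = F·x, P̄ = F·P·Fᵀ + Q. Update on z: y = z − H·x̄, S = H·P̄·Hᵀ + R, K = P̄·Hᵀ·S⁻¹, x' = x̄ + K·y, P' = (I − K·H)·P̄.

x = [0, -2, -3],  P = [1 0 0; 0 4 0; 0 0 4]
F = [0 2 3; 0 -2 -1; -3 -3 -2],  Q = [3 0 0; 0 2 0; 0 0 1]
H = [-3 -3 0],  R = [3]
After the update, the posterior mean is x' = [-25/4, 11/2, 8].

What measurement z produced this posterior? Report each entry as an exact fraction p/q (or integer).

z = [2]

x̄ = F·x = [-13, 7, 12]
P̄ = F·P·Fᵀ + Q = [55 -28 -48; -28 22 32; -48 32 62]
S = H·P̄·Hᵀ + R = [192]
K = P̄·Hᵀ·S⁻¹ = [-27/64; 3/32; 1/4]
x' − x̄ = [27/4, -3/2, -4] = K·y
y = (KᵀK)⁻¹·Kᵀ·(x' − x̄) = [-16]
z = y + H·x̄ = [-16] + [18] = [2]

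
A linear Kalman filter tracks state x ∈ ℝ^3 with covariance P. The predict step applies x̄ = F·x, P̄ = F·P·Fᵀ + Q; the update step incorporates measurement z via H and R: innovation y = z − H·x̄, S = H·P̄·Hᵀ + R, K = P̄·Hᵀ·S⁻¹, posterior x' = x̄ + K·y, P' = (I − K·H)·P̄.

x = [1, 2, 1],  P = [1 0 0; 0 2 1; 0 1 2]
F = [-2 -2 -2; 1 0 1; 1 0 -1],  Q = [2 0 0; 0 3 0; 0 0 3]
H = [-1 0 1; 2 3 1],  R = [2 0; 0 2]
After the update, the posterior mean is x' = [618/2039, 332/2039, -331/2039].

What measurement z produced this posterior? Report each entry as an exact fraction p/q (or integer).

z = [-1, 1]

x̄ = F·x = [-8, 2, 0]
P̄ = F·P·Fᵀ + Q = [30 -8 4; -8 6 -1; 4 -1 6]
S = H·P̄·Hᵀ + R = [30 -29; -29 96]
K = P̄·Hᵀ·S⁻¹ = [-1336/2039 446/2039; 701/2039 233/2039; 511/2039 388/2039]
x' − x̄ = [16930/2039, -3746/2039, -331/2039] = K·y
y = (KᵀK)⁻¹·Kᵀ·(x' − x̄) = [-9, 11]
z = y + H·x̄ = [-9, 11] + [8, -10] = [-1, 1]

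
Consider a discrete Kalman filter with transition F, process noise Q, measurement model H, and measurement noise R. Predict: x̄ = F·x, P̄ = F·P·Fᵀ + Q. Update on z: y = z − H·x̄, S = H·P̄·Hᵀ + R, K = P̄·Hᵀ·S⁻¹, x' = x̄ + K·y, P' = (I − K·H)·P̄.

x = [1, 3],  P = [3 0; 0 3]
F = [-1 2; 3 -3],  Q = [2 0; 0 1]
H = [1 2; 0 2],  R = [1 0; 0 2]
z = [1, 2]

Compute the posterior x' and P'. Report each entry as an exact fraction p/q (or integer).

x̄ = F·x = [5, -6]
P̄ = F·P·Fᵀ + Q = [17 -27; -27 55]
y = z − H·x̄ = [8, 14]
S = H·P̄·Hᵀ + R = [130 166; 166 222]
K = P̄·Hᵀ·S⁻¹ = [375/652 -439/652; 83/652 261/652]
x' = x̄ + K·y = [57/326, 203/326]
P' = (I − K·H)·P̄ = [1253/652 -439/652; -439/652 261/652]

x' = [57/326, 203/326]
P' = [1253/652 -439/652; -439/652 261/652]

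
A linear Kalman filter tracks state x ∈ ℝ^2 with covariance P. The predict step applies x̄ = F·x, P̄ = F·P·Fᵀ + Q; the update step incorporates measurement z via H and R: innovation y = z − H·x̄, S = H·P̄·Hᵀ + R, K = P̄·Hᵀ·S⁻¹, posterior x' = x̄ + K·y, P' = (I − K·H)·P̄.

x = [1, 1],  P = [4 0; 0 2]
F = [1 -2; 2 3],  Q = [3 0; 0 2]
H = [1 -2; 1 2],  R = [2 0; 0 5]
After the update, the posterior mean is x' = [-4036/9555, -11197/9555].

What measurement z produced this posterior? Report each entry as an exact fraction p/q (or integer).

x̄ = F·x = [-1, 5]
P̄ = F·P·Fᵀ + Q = [15 -4; -4 36]
S = H·P̄·Hᵀ + R = [177 -129; -129 148]
K = P̄·Hᵀ·S⁻¹ = [4307/9555 1402/3185; -2476/9555 744/3185]
x' − x̄ = [5519/9555, -58972/9555] = K·y
y = (KᵀK)⁻¹·Kᵀ·(x' − x̄) = [13, -12]
z = y + H·x̄ = [13, -12] + [-11, 9] = [2, -3]

z = [2, -3]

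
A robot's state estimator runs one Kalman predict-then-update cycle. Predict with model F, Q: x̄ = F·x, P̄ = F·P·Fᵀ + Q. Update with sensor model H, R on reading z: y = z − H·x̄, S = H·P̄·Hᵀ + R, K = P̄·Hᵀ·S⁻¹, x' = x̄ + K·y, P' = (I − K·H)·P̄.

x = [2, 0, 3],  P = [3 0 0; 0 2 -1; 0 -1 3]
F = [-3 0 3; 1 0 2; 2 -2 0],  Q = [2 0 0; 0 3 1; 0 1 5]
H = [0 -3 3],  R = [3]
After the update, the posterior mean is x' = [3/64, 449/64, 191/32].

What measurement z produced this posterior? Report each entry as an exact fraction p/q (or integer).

x̄ = F·x = [3, 8, 4]
P̄ = F·P·Fᵀ + Q = [56 9 -12; 9 18 11; -12 11 25]
S = H·P̄·Hᵀ + R = [192]
K = P̄·Hᵀ·S⁻¹ = [-21/64; -7/64; 7/32]
x' − x̄ = [-189/64, -63/64, 63/32] = K·y
y = (KᵀK)⁻¹·Kᵀ·(x' − x̄) = [9]
z = y + H·x̄ = [9] + [-12] = [-3]

z = [-3]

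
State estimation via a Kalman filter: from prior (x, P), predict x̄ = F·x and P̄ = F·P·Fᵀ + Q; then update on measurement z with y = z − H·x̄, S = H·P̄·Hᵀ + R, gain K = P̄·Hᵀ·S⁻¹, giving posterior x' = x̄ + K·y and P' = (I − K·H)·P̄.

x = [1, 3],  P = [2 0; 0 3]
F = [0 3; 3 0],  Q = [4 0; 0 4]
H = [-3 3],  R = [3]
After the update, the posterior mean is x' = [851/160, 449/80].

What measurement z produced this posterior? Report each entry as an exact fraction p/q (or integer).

z = [1]

x̄ = F·x = [9, 3]
P̄ = F·P·Fᵀ + Q = [31 0; 0 22]
S = H·P̄·Hᵀ + R = [480]
K = P̄·Hᵀ·S⁻¹ = [-31/160; 11/80]
x' − x̄ = [-589/160, 209/80] = K·y
y = (KᵀK)⁻¹·Kᵀ·(x' − x̄) = [19]
z = y + H·x̄ = [19] + [-18] = [1]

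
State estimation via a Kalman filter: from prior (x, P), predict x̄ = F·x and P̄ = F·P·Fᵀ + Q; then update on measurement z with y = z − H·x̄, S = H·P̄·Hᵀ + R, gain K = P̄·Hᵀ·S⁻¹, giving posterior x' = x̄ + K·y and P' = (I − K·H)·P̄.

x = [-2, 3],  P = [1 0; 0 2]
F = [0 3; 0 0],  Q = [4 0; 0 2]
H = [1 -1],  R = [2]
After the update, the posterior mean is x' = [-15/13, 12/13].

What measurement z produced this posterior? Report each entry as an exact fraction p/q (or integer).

x̄ = F·x = [9, 0]
P̄ = F·P·Fᵀ + Q = [22 0; 0 2]
S = H·P̄·Hᵀ + R = [26]
K = P̄·Hᵀ·S⁻¹ = [11/13; -1/13]
x' − x̄ = [-132/13, 12/13] = K·y
y = (KᵀK)⁻¹·Kᵀ·(x' − x̄) = [-12]
z = y + H·x̄ = [-12] + [9] = [-3]

z = [-3]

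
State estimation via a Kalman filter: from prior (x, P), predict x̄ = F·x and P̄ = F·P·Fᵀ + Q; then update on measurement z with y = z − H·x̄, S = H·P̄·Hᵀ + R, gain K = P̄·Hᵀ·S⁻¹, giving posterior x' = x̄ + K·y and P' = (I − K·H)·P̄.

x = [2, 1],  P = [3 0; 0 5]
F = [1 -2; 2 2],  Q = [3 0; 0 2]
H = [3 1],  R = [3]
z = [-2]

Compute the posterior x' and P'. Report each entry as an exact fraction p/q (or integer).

x̄ = F·x = [0, 6]
P̄ = F·P·Fᵀ + Q = [26 -14; -14 34]
y = z − H·x̄ = [-8]
S = H·P̄·Hᵀ + R = [187]
K = P̄·Hᵀ·S⁻¹ = [64/187; -8/187]
x' = x̄ + K·y = [-512/187, 1186/187]
P' = (I − K·H)·P̄ = [766/187 -2106/187; -2106/187 6294/187]

x' = [-512/187, 1186/187]
P' = [766/187 -2106/187; -2106/187 6294/187]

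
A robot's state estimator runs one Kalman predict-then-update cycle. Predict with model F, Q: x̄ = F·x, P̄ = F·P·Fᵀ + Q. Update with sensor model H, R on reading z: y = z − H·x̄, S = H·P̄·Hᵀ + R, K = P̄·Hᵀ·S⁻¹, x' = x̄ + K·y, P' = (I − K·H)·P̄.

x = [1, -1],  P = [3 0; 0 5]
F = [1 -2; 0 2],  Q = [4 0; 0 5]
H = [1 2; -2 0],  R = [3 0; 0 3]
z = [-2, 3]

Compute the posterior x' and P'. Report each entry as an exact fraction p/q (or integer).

x̄ = F·x = [3, -2]
P̄ = F·P·Fᵀ + Q = [27 -20; -20 25]
y = z − H·x̄ = [-1, 9]
S = H·P̄·Hᵀ + R = [50 26; 26 111]
K = P̄·Hᵀ·S⁻¹ = [-39/4874 -1181/2437; 1145/2437 610/2437]
x' = x̄ + K·y = [-6597/4874, -529/2437]
P' = (I − K·H)·P̄ = [3543/4874 -915/2437; -915/2437 2175/2437]

x' = [-6597/4874, -529/2437]
P' = [3543/4874 -915/2437; -915/2437 2175/2437]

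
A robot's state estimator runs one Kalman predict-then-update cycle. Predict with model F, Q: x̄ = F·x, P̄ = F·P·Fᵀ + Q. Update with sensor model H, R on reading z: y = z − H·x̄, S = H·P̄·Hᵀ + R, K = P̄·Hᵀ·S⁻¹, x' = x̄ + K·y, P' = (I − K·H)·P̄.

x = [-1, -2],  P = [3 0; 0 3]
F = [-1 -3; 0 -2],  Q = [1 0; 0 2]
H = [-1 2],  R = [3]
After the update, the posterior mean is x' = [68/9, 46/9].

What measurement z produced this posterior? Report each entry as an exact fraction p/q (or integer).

x̄ = F·x = [7, 4]
P̄ = F·P·Fᵀ + Q = [31 18; 18 14]
S = H·P̄·Hᵀ + R = [18]
K = P̄·Hᵀ·S⁻¹ = [5/18; 5/9]
x' − x̄ = [5/9, 10/9] = K·y
y = (KᵀK)⁻¹·Kᵀ·(x' − x̄) = [2]
z = y + H·x̄ = [2] + [1] = [3]

z = [3]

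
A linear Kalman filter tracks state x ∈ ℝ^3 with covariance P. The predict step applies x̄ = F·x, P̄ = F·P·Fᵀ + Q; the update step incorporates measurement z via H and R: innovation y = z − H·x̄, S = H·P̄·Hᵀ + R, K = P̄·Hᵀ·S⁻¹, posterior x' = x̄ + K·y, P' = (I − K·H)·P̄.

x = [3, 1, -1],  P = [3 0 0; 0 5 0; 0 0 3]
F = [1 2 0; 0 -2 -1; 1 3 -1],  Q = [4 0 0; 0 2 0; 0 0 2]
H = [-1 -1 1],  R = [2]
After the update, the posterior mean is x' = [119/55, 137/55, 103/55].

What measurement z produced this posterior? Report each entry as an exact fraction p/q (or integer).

z = [-3]

x̄ = F·x = [5, -1, 7]
P̄ = F·P·Fᵀ + Q = [27 -20 33; -20 25 -27; 33 -27 53]
S = H·P̄·Hᵀ + R = [55]
K = P̄·Hᵀ·S⁻¹ = [26/55; -32/55; 47/55]
x' − x̄ = [-156/55, 192/55, -282/55] = K·y
y = (KᵀK)⁻¹·Kᵀ·(x' − x̄) = [-6]
z = y + H·x̄ = [-6] + [3] = [-3]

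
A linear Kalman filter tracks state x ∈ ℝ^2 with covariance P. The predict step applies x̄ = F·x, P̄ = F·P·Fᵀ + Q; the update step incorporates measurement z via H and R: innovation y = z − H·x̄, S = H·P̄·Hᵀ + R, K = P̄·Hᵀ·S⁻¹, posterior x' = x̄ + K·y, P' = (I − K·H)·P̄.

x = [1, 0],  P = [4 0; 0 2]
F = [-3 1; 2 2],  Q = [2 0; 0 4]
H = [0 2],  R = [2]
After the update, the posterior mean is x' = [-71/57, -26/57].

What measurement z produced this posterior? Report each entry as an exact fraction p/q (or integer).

x̄ = F·x = [-3, 2]
P̄ = F·P·Fᵀ + Q = [40 -20; -20 28]
S = H·P̄·Hᵀ + R = [114]
K = P̄·Hᵀ·S⁻¹ = [-20/57; 28/57]
x' − x̄ = [100/57, -140/57] = K·y
y = (KᵀK)⁻¹·Kᵀ·(x' − x̄) = [-5]
z = y + H·x̄ = [-5] + [4] = [-1]

z = [-1]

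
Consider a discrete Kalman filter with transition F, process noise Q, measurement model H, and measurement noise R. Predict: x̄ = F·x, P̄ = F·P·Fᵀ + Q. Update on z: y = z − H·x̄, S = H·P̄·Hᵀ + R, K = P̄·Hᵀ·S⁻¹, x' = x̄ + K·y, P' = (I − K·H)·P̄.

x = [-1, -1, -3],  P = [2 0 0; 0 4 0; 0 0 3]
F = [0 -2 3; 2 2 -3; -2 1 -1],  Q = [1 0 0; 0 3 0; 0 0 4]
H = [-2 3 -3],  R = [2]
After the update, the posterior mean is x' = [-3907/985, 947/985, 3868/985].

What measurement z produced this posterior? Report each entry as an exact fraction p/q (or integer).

z = [-1]

x̄ = F·x = [-7, 5, 4]
P̄ = F·P·Fᵀ + Q = [44 -43 -17; -43 54 9; -17 9 19]
S = H·P̄·Hᵀ + R = [985]
K = P̄·Hᵀ·S⁻¹ = [-166/985; 221/985; 4/985]
x' − x̄ = [2988/985, -3978/985, -72/985] = K·y
y = (KᵀK)⁻¹·Kᵀ·(x' − x̄) = [-18]
z = y + H·x̄ = [-18] + [17] = [-1]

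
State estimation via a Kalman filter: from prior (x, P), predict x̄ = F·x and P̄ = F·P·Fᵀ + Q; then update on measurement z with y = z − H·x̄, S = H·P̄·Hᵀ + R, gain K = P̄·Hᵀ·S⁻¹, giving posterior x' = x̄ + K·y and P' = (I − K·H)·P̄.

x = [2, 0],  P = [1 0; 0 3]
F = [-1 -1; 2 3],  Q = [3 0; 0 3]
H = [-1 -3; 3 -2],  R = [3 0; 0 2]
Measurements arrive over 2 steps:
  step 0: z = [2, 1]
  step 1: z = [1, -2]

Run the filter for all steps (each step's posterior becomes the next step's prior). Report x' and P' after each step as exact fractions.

step 0: x' = [-857/7825, -4883/7825], P' = [1776/7825 669/7825; 669/7825 3597/15650]
step 1: x' = [-11046544/16349841, -1855903/16349841], P' = [1234310/5449947 462194/5449947; 462194/5449947 1229636/5449947]

step 0: x̄ = F·x = [-2, 4]
step 0: P̄ = F·P·Fᵀ + Q = [7 -11; -11 34]
step 0: y = z − H·x̄ = [12, 15]
step 0: S = H·P̄·Hᵀ + R = [250 260; 260 333]
step 0: K = P̄·Hᵀ·S⁻¹ = [-1261/7825 399/1565; -4043/15650 -159/1565]
step 0: x' = x̄ + K·y = [-857/7825, -4883/7825]
step 0: P' = (I − K·H)·P̄ = [1776/7825 669/7825; 669/7825 3597/15650]
step 1: x̄ = F·x = [1148/1565, -16363/7825]
step 1: P̄ = F·P·Fᵀ + Q = [2271/626 -4917/3130; -4917/3130 109587/15650]
step 1: y = z − H·x̄ = [-35524/7825, -65596/7825]
step 1: S = H·P̄·Hᵀ + R = [471249/7825 329646/7825; 329646/7825 1275643/15650]
step 1: K = P̄·Hᵀ·S⁻¹ = [-2620892/16349841 1389271/5449947; -4151102/16349841 -536345/5449947]
step 1: x' = x̄ + K·y = [-11046544/16349841, -1855903/16349841]
step 1: P' = (I − K·H)·P̄ = [1234310/5449947 462194/5449947; 462194/5449947 1229636/5449947]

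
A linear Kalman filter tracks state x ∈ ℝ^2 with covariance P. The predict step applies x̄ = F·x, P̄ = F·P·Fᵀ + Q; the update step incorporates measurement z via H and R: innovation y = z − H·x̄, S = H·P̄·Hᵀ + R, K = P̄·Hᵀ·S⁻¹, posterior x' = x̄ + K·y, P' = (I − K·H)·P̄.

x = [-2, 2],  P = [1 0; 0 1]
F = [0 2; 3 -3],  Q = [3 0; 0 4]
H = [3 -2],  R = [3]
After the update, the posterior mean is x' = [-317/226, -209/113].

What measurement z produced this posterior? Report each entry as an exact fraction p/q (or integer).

z = [-1]

x̄ = F·x = [4, -12]
P̄ = F·P·Fᵀ + Q = [7 -6; -6 22]
S = H·P̄·Hᵀ + R = [226]
K = P̄·Hᵀ·S⁻¹ = [33/226; -31/113]
x' − x̄ = [-1221/226, 1147/113] = K·y
y = (KᵀK)⁻¹·Kᵀ·(x' − x̄) = [-37]
z = y + H·x̄ = [-37] + [36] = [-1]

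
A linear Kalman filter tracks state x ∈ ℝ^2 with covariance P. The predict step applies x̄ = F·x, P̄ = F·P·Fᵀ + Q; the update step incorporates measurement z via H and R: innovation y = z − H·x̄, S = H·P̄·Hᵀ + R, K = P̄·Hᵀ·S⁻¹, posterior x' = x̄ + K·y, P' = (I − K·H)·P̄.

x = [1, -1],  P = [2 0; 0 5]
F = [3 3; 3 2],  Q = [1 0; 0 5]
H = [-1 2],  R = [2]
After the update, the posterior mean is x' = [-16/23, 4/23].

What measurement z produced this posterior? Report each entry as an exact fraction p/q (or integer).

x̄ = F·x = [0, 1]
P̄ = F·P·Fᵀ + Q = [64 48; 48 43]
S = H·P̄·Hᵀ + R = [46]
K = P̄·Hᵀ·S⁻¹ = [16/23; 19/23]
x' − x̄ = [-16/23, -19/23] = K·y
y = (KᵀK)⁻¹·Kᵀ·(x' − x̄) = [-1]
z = y + H·x̄ = [-1] + [2] = [1]

z = [1]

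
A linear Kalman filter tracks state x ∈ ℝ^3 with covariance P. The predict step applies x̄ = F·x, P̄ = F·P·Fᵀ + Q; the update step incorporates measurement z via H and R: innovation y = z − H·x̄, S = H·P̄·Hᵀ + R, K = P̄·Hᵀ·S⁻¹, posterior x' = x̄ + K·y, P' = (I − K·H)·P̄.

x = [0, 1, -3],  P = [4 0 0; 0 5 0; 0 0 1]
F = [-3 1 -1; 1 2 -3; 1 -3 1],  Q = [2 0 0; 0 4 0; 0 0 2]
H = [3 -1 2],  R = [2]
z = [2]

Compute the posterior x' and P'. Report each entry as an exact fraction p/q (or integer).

x̄ = F·x = [4, 11, -6]
P̄ = F·P·Fᵀ + Q = [44 1 -28; 1 37 -29; -28 -29 52]
y = z − H·x̄ = [13]
S = H·P̄·Hᵀ + R = [417]
K = P̄·Hᵀ·S⁻¹ = [25/139; -92/417; 49/417]
x' = x̄ + K·y = [881/139, 3391/417, -1865/417]
P' = (I − K·H)·P̄ = [4241/139 2439/139 -5117/139; 2439/139 6965/417 -7585/417; -5117/139 -7585/417 19283/417]

x' = [881/139, 3391/417, -1865/417]
P' = [4241/139 2439/139 -5117/139; 2439/139 6965/417 -7585/417; -5117/139 -7585/417 19283/417]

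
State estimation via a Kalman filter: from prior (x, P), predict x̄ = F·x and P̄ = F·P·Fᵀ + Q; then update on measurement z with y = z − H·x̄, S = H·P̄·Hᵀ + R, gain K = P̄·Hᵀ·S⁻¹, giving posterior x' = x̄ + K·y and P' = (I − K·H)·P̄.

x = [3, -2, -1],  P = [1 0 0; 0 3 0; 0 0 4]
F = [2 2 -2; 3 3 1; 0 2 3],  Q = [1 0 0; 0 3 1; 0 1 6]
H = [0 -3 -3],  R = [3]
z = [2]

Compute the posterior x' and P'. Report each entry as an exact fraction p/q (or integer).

x' = [982/239, 959/239, -2241/478]
P' = [7863/239 3380/239 -3378/239; 3380/239 2063/239 -2026/239; -3378/239 -2026/239 4137/478]

x̄ = F·x = [4, 2, -7]
P̄ = F·P·Fᵀ + Q = [33 16 -12; 16 43 31; -12 31 54]
y = z − H·x̄ = [-13]
S = H·P̄·Hᵀ + R = [1434]
K = P̄·Hᵀ·S⁻¹ = [-2/239; -37/239; -85/478]
x' = x̄ + K·y = [982/239, 959/239, -2241/478]
P' = (I − K·H)·P̄ = [7863/239 3380/239 -3378/239; 3380/239 2063/239 -2026/239; -3378/239 -2026/239 4137/478]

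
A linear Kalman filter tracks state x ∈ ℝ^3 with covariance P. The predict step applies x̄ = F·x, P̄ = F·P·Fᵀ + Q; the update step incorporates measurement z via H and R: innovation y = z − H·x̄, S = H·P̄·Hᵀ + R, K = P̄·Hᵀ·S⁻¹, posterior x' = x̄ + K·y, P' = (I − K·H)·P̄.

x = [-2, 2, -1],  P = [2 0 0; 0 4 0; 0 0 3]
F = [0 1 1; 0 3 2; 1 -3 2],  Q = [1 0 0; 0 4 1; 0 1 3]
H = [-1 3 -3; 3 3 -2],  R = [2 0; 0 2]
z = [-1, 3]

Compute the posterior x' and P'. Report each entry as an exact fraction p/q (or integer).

x' = [131509/166801, 75992/166801, 74644/166801]
P' = [51652/166801 -100632/166801 -103272/166801; -100632/166801 511266/166801 562550/166801; -103272/166801 562550/166801 646288/166801]

x̄ = F·x = [1, 4, -10]
P̄ = F·P·Fᵀ + Q = [8 18 -6; 18 52 -23; -6 -23 53]
y = z − H·x̄ = [-42, -32]
S = H·P̄·Hᵀ + R = [1225 1257; 1257 1426]
K = P̄·Hᵀ·S⁻¹ = [-21866/166801 29802/166801; -26610/166801 53401/166801; -73971/166801 42629/166801]
x' = x̄ + K·y = [131509/166801, 75992/166801, 74644/166801]
P' = (I − K·H)·P̄ = [51652/166801 -100632/166801 -103272/166801; -100632/166801 511266/166801 562550/166801; -103272/166801 562550/166801 646288/166801]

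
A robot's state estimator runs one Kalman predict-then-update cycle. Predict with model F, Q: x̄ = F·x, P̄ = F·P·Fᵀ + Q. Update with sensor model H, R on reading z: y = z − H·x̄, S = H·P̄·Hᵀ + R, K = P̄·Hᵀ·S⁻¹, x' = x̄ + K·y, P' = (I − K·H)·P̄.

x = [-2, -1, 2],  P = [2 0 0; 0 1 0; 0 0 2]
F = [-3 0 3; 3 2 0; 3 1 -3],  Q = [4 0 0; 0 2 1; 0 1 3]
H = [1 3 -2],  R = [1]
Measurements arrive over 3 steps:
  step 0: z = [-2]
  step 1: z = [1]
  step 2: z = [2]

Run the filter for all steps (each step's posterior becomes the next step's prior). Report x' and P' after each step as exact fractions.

step 0: x̄ = F·x = [12, -8, -13]
step 0: P̄ = F·P·Fᵀ + Q = [40 -18 -36; -18 24 21; -36 21 40]
step 0: y = z − H·x̄ = [-16]
step 0: S = H·P̄·Hᵀ + R = [201]
step 0: K = P̄·Hᵀ·S⁻¹ = [58/201; 4/67; -53/201]
step 0: x' = x̄ + K·y = [1484/201, -600/67, -1765/201]
step 0: P' = (I − K·H)·P̄ = [4676/201 -1438/67 -4162/201; -1438/67 1560/67 1619/67; -4162/201 1619/67 5231/201]
step 1: x̄ = F·x = [-3249/67, 284/67, 2649/67]
step 1: P̄ = F·P·Fᵀ + Q = [54961/67 -8172/67 -45522/67; -8172/67 3146/67 7045/67; -45522/67 7045/67 38112/67]
step 1: y = z − H·x̄ = [7762/67]
step 1: S = H·P̄·Hᵀ + R = [284306/67]
step 1: K = P̄·Hᵀ·S⁻¹ = [121489/284306; -6412/142153; -100611/284306]
step 1: x' = x̄ + K·y = [143936/142153, -140276/142153, -207582/142153]
step 1: P' = (I − K·H)·P̄ = [12927835/284306 -5711744/142153 -10732059/284306; -5711744/142153 5447550/142153 5318659/142153; -10732059/284306 5318659/142153 10640253/284306]
step 2: x̄ = F·x = [-1054554/142153, 151256/142153, 914278/142153]
step 2: P̄ = F·P·Fᵀ + Q = [203213539/142153 -40287105/142153 -169553718/142153; -40287105/142153 23417671/284306 34189126/142153; -169553718/142153 34189126/142153 142336518/142153]
step 2: y = z − H·x̄ = [2713648/142153]
step 2: S = H·P̄·Hᵀ + R = [1808608027/284306]
step 2: K = P̄·Hᵀ·S⁻¹ = [842919320/1808608027; -147077701/1808608027; -703318752/1808608027]
step 2: x' = x̄ + K·y = [2673960434/1808608027, -883233512/1808608027, -1793764430/1808608027]
step 2: P' = (I − K·H)·P̄ = [86365731401/1808608027 -76510967975/1808608027 -72005045922/1808608027; -76510967975/1808608027 72884629986/1808608027 71144999842/1808608027; -72005045922/1808608027 71144999842/1808608027 71066636178/1808608027]

step 0: x' = [1484/201, -600/67, -1765/201], P' = [4676/201 -1438/67 -4162/201; -1438/67 1560/67 1619/67; -4162/201 1619/67 5231/201]
step 1: x' = [143936/142153, -140276/142153, -207582/142153], P' = [12927835/284306 -5711744/142153 -10732059/284306; -5711744/142153 5447550/142153 5318659/142153; -10732059/284306 5318659/142153 10640253/284306]
step 2: x' = [2673960434/1808608027, -883233512/1808608027, -1793764430/1808608027], P' = [86365731401/1808608027 -76510967975/1808608027 -72005045922/1808608027; -76510967975/1808608027 72884629986/1808608027 71144999842/1808608027; -72005045922/1808608027 71144999842/1808608027 71066636178/1808608027]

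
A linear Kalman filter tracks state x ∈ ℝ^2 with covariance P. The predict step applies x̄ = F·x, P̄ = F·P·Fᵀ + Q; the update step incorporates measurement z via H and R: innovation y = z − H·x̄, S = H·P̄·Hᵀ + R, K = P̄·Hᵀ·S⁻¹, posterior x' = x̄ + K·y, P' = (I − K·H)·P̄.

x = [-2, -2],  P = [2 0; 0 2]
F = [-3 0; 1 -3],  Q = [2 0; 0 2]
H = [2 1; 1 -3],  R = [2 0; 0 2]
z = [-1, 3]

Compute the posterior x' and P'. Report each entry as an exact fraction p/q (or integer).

x' = [221/1279, -2345/2558]
P' = [510/1279 49/1279; 49/1279 258/1279]

x̄ = F·x = [6, 4]
P̄ = F·P·Fᵀ + Q = [20 -6; -6 22]
y = z − H·x̄ = [-17, 9]
S = H·P̄·Hᵀ + R = [80 4; 4 256]
K = P̄·Hᵀ·S⁻¹ = [1069/2558 363/2558; 178/1279 -725/2558]
x' = x̄ + K·y = [221/1279, -2345/2558]
P' = (I − K·H)·P̄ = [510/1279 49/1279; 49/1279 258/1279]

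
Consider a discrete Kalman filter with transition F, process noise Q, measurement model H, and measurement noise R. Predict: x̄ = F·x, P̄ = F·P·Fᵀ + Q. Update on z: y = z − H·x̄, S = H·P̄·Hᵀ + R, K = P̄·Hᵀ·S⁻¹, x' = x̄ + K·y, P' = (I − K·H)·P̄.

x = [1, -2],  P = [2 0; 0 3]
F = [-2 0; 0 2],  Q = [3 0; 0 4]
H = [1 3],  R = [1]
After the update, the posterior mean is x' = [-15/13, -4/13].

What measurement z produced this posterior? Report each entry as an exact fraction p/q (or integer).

x̄ = F·x = [-2, -4]
P̄ = F·P·Fᵀ + Q = [11 0; 0 16]
S = H·P̄·Hᵀ + R = [156]
K = P̄·Hᵀ·S⁻¹ = [11/156; 4/13]
x' − x̄ = [11/13, 48/13] = K·y
y = (KᵀK)⁻¹·Kᵀ·(x' − x̄) = [12]
z = y + H·x̄ = [12] + [-14] = [-2]

z = [-2]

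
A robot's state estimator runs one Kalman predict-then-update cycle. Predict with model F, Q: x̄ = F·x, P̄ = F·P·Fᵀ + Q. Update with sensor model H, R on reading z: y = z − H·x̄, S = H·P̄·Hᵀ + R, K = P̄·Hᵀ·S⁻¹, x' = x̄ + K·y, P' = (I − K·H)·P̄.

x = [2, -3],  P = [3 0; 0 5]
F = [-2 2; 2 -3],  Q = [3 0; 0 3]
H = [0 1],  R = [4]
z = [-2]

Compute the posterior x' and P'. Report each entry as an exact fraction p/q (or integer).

x' = [-5/32, -17/16]
P' = [119/16 -21/8; -21/8 15/4]

x̄ = F·x = [-10, 13]
P̄ = F·P·Fᵀ + Q = [35 -42; -42 60]
y = z − H·x̄ = [-15]
S = H·P̄·Hᵀ + R = [64]
K = P̄·Hᵀ·S⁻¹ = [-21/32; 15/16]
x' = x̄ + K·y = [-5/32, -17/16]
P' = (I − K·H)·P̄ = [119/16 -21/8; -21/8 15/4]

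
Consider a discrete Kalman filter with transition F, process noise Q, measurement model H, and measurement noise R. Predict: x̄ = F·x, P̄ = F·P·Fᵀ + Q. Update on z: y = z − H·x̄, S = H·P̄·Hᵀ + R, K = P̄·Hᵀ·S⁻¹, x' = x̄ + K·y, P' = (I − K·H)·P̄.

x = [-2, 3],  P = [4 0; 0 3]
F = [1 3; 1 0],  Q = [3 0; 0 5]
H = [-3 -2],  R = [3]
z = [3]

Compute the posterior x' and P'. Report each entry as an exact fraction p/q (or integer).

x̄ = F·x = [7, -2]
P̄ = F·P·Fᵀ + Q = [34 4; 4 9]
y = z − H·x̄ = [20]
S = H·P̄·Hᵀ + R = [393]
K = P̄·Hᵀ·S⁻¹ = [-110/393; -10/131]
x' = x̄ + K·y = [551/393, -462/131]
P' = (I − K·H)·P̄ = [1262/393 -576/131; -576/131 879/131]

x' = [551/393, -462/131]
P' = [1262/393 -576/131; -576/131 879/131]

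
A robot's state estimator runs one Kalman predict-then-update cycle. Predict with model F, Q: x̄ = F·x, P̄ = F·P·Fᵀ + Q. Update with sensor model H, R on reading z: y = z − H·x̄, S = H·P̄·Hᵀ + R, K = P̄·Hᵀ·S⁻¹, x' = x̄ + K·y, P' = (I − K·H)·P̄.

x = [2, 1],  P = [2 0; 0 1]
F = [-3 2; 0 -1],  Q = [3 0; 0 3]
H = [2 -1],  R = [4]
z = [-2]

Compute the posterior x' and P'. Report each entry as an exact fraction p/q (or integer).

x' = [-51/29, -39/29]
P' = [49/29 46/29; 46/29 100/29]

x̄ = F·x = [-4, -1]
P̄ = F·P·Fᵀ + Q = [25 -2; -2 4]
y = z − H·x̄ = [5]
S = H·P̄·Hᵀ + R = [116]
K = P̄·Hᵀ·S⁻¹ = [13/29; -2/29]
x' = x̄ + K·y = [-51/29, -39/29]
P' = (I − K·H)·P̄ = [49/29 46/29; 46/29 100/29]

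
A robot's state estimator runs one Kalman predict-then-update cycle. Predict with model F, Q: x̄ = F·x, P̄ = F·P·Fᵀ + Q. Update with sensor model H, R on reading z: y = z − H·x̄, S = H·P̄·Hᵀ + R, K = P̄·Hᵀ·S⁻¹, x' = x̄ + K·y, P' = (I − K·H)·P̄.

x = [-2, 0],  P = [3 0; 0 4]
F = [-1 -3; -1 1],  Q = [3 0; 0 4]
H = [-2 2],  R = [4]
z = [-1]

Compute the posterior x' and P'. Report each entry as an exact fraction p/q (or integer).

x̄ = F·x = [2, 2]
P̄ = F·P·Fᵀ + Q = [42 -9; -9 11]
y = z − H·x̄ = [-1]
S = H·P̄·Hᵀ + R = [288]
K = P̄·Hᵀ·S⁻¹ = [-17/48; 5/36]
x' = x̄ + K·y = [113/48, 67/36]
P' = (I − K·H)·P̄ = [47/8 31/6; 31/6 49/9]

x' = [113/48, 67/36]
P' = [47/8 31/6; 31/6 49/9]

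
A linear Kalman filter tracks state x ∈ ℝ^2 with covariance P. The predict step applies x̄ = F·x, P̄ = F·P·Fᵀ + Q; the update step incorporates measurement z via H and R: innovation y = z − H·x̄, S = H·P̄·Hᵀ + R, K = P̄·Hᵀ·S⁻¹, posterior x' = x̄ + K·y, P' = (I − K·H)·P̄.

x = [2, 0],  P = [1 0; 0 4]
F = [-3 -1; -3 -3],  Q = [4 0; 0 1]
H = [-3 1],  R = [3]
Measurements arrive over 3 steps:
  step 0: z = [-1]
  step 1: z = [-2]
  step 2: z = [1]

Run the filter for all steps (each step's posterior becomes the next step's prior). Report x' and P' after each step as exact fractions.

step 0: x̄ = F·x = [-6, -6]
step 0: P̄ = F·P·Fᵀ + Q = [17 21; 21 46]
step 0: y = z − H·x̄ = [-13]
step 0: S = H·P̄·Hᵀ + R = [76]
step 0: K = P̄·Hᵀ·S⁻¹ = [-15/38; -17/76]
step 0: x' = x̄ + K·y = [-33/38, -235/76]
step 0: P' = (I − K·H)·P̄ = [98/19 543/38; 543/38 3207/76]
step 1: x̄ = F·x = [433/76, 903/76]
step 1: P̄ = F·P·Fᵀ + Q = [13555/76 26181/76; 26181/76 52015/76]
step 1: y = z − H·x̄ = [61/19]
step 1: S = H·P̄·Hᵀ + R = [4288/19]
step 1: K = P̄·Hᵀ·S⁻¹ = [-3621/4288; -829/536]
step 1: x' = x̄ + K·y = [12805/4288, 3707/536]
step 1: P' = (I − K·H)·P̄ = [74701/4288 26655/536; 26655/536 38739/268]
step 2: x̄ = F·x = [-68071/4288, -127383/4288]
step 2: P̄ = F·P·Fᵀ + Q = [2588725/4288 5090661/4288; 5090661/4288 10093333/4288]
step 2: y = z − H·x̄ = [-36271/2144]
step 2: S = H·P̄·Hᵀ + R = [715189/1072]
step 2: K = P̄·Hᵀ·S⁻¹ = [-1337757/1430378; -2589325/1430378]
step 2: x' = x̄ + K·y = [-37744/715189, 1312727/1430378]
step 2: P' = (I − K·H)·P̄ = [57680833/2860756 165015957/2860756; 165015957/2860756 479511921/2860756]

step 0: x' = [-33/38, -235/76], P' = [98/19 543/38; 543/38 3207/76]
step 1: x' = [12805/4288, 3707/536], P' = [74701/4288 26655/536; 26655/536 38739/268]
step 2: x' = [-37744/715189, 1312727/1430378], P' = [57680833/2860756 165015957/2860756; 165015957/2860756 479511921/2860756]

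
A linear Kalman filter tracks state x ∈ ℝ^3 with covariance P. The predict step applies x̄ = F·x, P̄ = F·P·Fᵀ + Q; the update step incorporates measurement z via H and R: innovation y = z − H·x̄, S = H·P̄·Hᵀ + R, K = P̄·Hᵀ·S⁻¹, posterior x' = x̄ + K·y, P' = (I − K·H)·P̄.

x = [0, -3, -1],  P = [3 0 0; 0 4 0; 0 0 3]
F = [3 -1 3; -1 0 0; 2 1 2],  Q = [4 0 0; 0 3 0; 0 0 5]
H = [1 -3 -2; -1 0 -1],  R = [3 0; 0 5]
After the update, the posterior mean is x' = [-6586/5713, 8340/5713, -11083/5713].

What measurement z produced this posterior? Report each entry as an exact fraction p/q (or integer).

x̄ = F·x = [0, 0, -5]
P̄ = F·P·Fᵀ + Q = [62 -9 32; -9 6 -6; 32 -6 33]
S = H·P̄·Hᵀ + R = [105 -9; -9 164]
K = P̄·Hᵀ·S⁻¹ = [3254/17139 -3215/5713; -775/5713 480/5713; -3209/17139 -2323/5713]
x' − x̄ = [-6586/5713, 8340/5713, 17482/5713] = K·y
y = (KᵀK)⁻¹·Kᵀ·(x' − x̄) = [-12, -2]
z = y + H·x̄ = [-12, -2] + [10, 5] = [-2, 3]

z = [-2, 3]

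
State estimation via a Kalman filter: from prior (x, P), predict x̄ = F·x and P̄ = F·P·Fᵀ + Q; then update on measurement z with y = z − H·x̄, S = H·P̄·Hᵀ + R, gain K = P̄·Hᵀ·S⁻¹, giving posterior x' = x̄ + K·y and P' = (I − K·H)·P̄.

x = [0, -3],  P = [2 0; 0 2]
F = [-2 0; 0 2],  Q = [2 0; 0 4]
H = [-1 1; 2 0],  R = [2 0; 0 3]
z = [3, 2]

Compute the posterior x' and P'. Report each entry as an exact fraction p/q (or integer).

x' = [145/316, 333/158]
P' = [105/158 45/79; 45/79 174/79]

x̄ = F·x = [0, -6]
P̄ = F·P·Fᵀ + Q = [10 0; 0 12]
y = z − H·x̄ = [9, 2]
S = H·P̄·Hᵀ + R = [24 -20; -20 43]
K = P̄·Hᵀ·S⁻¹ = [-15/316 35/79; 129/158 30/79]
x' = x̄ + K·y = [145/316, 333/158]
P' = (I − K·H)·P̄ = [105/158 45/79; 45/79 174/79]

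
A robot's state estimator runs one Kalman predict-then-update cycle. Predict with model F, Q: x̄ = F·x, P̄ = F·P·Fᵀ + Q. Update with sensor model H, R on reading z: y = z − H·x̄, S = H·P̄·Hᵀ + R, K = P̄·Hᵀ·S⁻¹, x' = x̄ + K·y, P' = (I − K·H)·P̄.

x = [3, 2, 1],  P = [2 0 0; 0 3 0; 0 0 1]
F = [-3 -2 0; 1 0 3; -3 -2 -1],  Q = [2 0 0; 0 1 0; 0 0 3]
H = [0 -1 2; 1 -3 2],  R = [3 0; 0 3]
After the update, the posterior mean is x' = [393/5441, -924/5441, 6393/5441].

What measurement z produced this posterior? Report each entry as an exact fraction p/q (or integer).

x̄ = F·x = [-13, 6, -14]
P̄ = F·P·Fᵀ + Q = [32 -6 30; -6 12 -9; 30 -9 34]
S = H·P̄·Hᵀ + R = [187 310; 310 543]
K = P̄·Hᵀ·S⁻¹ = [1738/5441 110/5441; 2310/5441 -1920/5441; 3061/5441 -495/5441]
x' − x̄ = [71126/5441, -33570/5441, 82567/5441] = K·y
y = (KᵀK)⁻¹·Kᵀ·(x' − x̄) = [37, 62]
z = y + H·x̄ = [37, 62] + [-34, -59] = [3, 3]

z = [3, 3]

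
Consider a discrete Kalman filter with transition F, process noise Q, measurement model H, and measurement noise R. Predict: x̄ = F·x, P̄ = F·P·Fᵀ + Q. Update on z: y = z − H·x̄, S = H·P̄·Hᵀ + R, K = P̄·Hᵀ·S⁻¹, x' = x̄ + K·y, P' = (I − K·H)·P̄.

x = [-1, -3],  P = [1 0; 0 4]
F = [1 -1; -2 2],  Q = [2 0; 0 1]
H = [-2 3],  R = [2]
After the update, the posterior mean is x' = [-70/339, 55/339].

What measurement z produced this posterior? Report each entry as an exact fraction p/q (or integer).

x̄ = F·x = [2, -4]
P̄ = F·P·Fᵀ + Q = [7 -10; -10 21]
S = H·P̄·Hᵀ + R = [339]
K = P̄·Hᵀ·S⁻¹ = [-44/339; 83/339]
x' − x̄ = [-748/339, 1411/339] = K·y
y = (KᵀK)⁻¹·Kᵀ·(x' − x̄) = [17]
z = y + H·x̄ = [17] + [-16] = [1]

z = [1]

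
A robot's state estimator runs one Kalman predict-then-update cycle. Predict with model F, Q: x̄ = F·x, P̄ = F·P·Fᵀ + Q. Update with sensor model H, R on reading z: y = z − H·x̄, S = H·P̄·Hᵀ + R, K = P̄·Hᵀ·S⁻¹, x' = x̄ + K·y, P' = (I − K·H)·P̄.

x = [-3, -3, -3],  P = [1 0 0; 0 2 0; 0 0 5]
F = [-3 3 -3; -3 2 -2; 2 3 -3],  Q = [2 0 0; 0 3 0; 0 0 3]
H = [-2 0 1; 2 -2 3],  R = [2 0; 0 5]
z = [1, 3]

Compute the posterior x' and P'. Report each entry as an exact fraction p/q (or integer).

x̄ = F·x = [9, 9, -6]
P̄ = F·P·Fᵀ + Q = [74 51 57; 51 40 36; 57 36 70]
y = z − H·x̄ = [25, 21]
S = H·P̄·Hᵀ + R = [140 -182; -182 935]
K = P̄·Hᵀ·S⁻¹ = [-2171/4656 329/2328; -19025/48888 221/3492; 1181/24444 487/1746]
x' = x̄ + K·y = [1447/4656, 29341/48888, 26039/24444]
P' = (I − K·H)·P̄ = [1399/1552 4315/2328 1013/1164; 4315/2328 148825/24444 35795/12222; 1013/1164 35795/12222 11227/6111]

x' = [1447/4656, 29341/48888, 26039/24444]
P' = [1399/1552 4315/2328 1013/1164; 4315/2328 148825/24444 35795/12222; 1013/1164 35795/12222 11227/6111]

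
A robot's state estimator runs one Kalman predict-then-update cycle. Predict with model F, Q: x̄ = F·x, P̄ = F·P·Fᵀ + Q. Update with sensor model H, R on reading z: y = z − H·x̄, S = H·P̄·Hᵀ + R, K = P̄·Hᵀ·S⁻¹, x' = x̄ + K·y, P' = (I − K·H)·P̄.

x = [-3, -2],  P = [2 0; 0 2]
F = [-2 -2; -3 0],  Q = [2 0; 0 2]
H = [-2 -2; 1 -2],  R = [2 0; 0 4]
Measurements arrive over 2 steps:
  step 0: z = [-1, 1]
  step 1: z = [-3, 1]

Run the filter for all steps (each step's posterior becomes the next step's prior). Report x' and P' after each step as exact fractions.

step 0: x' = [257/317, -49/317], P' = [1332/2219 -624/2219; -624/2219 1012/2219]
step 1: x' = [739125/682729, 146909/682729], P' = [360676/682729 -163020/682729; -163020/682729 290126/682729]

step 0: x̄ = F·x = [10, 9]
step 0: P̄ = F·P·Fᵀ + Q = [18 12; 12 20]
step 0: y = z − H·x̄ = [37, 9]
step 0: S = H·P̄·Hᵀ + R = [250 68; 68 54]
step 0: K = P̄·Hᵀ·S⁻¹ = [-708/2219 645/2219; -388/2219 -662/2219]
step 0: x' = x̄ + K·y = [257/317, -49/317]
step 0: P' = (I − K·H)·P̄ = [1332/2219 -624/2219; -624/2219 1012/2219]
step 1: x̄ = F·x = [-416/317, -771/317]
step 1: P̄ = F·P·Fᵀ + Q = [8822/2219 4248/2219; 4248/2219 16426/2219]
step 1: y = z − H·x̄ = [-3325/317, -809/317]
step 1: S = H·P̄·Hᵀ + R = [139414/2219 56556/2219; 56556/2219 66410/2219]
step 1: K = P̄·Hᵀ·S⁻¹ = [-197656/682729 171679/682729; -127106/682729 -185818/682729]
step 1: x' = x̄ + K·y = [739125/682729, 146909/682729]
step 1: P' = (I − K·H)·P̄ = [360676/682729 -163020/682729; -163020/682729 290126/682729]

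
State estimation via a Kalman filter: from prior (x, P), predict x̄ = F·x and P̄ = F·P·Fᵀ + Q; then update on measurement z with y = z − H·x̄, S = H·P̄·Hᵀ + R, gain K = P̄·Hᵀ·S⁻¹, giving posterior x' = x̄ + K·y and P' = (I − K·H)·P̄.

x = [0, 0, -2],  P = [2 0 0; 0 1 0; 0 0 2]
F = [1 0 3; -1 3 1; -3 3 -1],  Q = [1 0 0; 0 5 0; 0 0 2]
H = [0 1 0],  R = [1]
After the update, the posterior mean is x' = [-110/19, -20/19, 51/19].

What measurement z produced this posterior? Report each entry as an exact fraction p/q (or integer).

x̄ = F·x = [-6, -2, 2]
P̄ = F·P·Fᵀ + Q = [21 4 -12; 4 18 13; -12 13 31]
S = H·P̄·Hᵀ + R = [19]
K = P̄·Hᵀ·S⁻¹ = [4/19; 18/19; 13/19]
x' − x̄ = [4/19, 18/19, 13/19] = K·y
y = (KᵀK)⁻¹·Kᵀ·(x' − x̄) = [1]
z = y + H·x̄ = [1] + [-2] = [-1]

z = [-1]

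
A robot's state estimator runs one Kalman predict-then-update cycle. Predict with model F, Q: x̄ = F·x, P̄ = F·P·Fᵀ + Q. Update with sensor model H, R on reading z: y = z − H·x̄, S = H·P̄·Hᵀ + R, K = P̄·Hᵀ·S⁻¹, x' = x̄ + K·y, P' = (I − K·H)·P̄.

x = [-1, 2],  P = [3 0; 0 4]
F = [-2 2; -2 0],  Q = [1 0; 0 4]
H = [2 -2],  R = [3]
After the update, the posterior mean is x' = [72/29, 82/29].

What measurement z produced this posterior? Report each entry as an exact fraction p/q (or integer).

z = [-1]

x̄ = F·x = [6, 2]
P̄ = F·P·Fᵀ + Q = [29 12; 12 16]
S = H·P̄·Hᵀ + R = [87]
K = P̄·Hᵀ·S⁻¹ = [34/87; -8/87]
x' − x̄ = [-102/29, 24/29] = K·y
y = (KᵀK)⁻¹·Kᵀ·(x' − x̄) = [-9]
z = y + H·x̄ = [-9] + [8] = [-1]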